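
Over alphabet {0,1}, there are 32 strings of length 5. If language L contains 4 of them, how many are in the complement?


Alphabet: {0,1}
String length: 5
Total strings of length 5 = 2^5 = 32
Strings in L = 4
Complement = total - |L|
= 32 - 4
= 28

28


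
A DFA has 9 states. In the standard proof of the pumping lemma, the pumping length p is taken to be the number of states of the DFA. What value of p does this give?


Pumping lemma for regular languages (standard proof):
Take p = |Q|, the number of DFA states.
Any string of length >= |Q| passes through |Q|+1 states while reading its first |Q| symbols,
so by pigeonhole some state repeats, giving the loop that can be pumped.
Here |Q| = 9
Therefore the proof uses p = 9

9


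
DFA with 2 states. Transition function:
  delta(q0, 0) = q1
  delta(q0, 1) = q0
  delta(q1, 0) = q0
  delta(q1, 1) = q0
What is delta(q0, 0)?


Looking up transition function:
delta(q0, 0) in the table
Row: q0, Column: 0
Result: q1

q1


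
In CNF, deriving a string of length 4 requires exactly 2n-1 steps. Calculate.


Chomsky Normal Form derivation:
String length n = 4
Each step either:
  - Splits a nonterminal into two (n-1 such steps)
  - Converts a nonterminal to terminal (n such steps)
Total = (n-1) + n = 2n - 1
= 2(4) - 1
= 8 - 1
= 7

7


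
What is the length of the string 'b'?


String: 'b'
Counting characters:
  'b' appears 1 time(s)
Total length = 0 + 1 = 1

1


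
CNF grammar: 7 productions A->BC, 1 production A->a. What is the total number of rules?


CNF allows two rule forms:
  A -> BC (binary): 7 rules
  A -> a (terminal): 1 rule
Total = 7 + 1 = 8

8


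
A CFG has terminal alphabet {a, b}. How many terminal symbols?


Terminal symbols: a, b
Counting each: a (#1), b (#2)
Total = 2

2


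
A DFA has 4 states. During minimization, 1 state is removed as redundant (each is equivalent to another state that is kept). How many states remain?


Original DFA: 4 states
Redundant states removed: 1
Minimized states = original - removed
= 4 - 1
= 3

3


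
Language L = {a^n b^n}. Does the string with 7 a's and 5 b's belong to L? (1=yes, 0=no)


Language requires equal numbers of a's and b's
PDA pushes for each 'a', pops for each 'b'
Number of a's = 7
Number of b's = 5
7 != 5 -> Reject

0


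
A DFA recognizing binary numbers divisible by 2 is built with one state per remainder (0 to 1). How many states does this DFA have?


Divisibility by 2 is tracked via the remainder mod 2: 0, 1, ..., 1
The construction assigns one state to each remainder
Number of remainders = 2

2


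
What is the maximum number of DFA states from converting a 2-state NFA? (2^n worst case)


NFA has 2 states
Subset construction: each DFA state = subset of NFA states
Maximum subsets = 2^2
2^2 = 4

4


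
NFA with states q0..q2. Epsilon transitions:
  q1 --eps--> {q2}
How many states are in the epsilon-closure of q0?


Starting from q0
Initialize closure = {q0}
q0 has no outgoing epsilon transitions -> nothing to add
Final closure: {q0}
Size = 1

1


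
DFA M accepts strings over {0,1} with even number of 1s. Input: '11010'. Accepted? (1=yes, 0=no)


DFA has 2 states: q_even (start, accept=yes) and q_odd
Processing string '11010' character by character:
  Position 0: read '1', 1-count=1 -> q_odd
  Position 1: read '1', 1-count=2 -> q_even
  Position 2: read '0', 1-count=2 -> q_even (no change)
  Position 3: read '1', 1-count=3 -> q_odd
  Position 4: read '0', 1-count=3 -> q_odd (no change)
Final state: q_odd, total 1s = 3 (odd); the DFA requires an even count -> reject

0


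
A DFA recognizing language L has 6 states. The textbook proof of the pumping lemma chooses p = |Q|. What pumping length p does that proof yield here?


Pumping lemma for regular languages (standard proof):
Take p = |Q|, the number of DFA states.
Any string of length >= |Q| passes through |Q|+1 states while reading its first |Q| symbols,
so by pigeonhole some state repeats, giving the loop that can be pumped.
Here |Q| = 6
Therefore the proof uses p = 6

6


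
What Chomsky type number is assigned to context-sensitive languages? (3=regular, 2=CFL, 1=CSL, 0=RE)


Chomsky hierarchy levels:
  Type 3: Regular (DFA/NFA/regex)
  Type 2: Context-free (PDA)
  Type 1: Context-sensitive
  Type 0: Recursively enumerable (TM)
'context-sensitive' corresponds to Type 1

1


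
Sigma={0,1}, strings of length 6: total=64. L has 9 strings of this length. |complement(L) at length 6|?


Alphabet: {0,1}
String length: 6
Total strings of length 6 = 2^6 = 64
Strings in L = 9
Complement = total - |L|
= 64 - 9
= 55

55


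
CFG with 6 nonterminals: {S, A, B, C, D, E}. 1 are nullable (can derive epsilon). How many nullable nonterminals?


Nonterminals: {S, A, B, C, D, E}
A nonterminal is nullable if it can derive epsilon
Counting nullable nonterminals: 1
Total nullable = 1

1


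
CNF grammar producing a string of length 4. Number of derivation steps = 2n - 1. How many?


Chomsky Normal Form derivation:
String length n = 4
Each step either:
  - Splits a nonterminal into two (n-1 such steps)
  - Converts a nonterminal to terminal (n such steps)
Total = (n-1) + n = 2n - 1
= 2(4) - 1
= 8 - 1
= 7

7


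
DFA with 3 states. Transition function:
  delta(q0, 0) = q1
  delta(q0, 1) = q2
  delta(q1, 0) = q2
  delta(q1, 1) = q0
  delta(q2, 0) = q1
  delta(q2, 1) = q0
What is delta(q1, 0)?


Looking up transition function:
delta(q1, 0) in the table
Row: q1, Column: 0
Result: q2

q2


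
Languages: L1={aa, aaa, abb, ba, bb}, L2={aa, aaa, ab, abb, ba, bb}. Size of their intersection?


L1 = {aa, aaa, abb, ba, bb}
L2 = {aa, aaa, ab, abb, ba, bb}
Checking each string in L1 against L2:
  'aa': in L2? Yes
  'aaa': in L2? Yes
  'abb': in L2? Yes
  'ba': in L2? Yes
  'bb': in L2? Yes
Intersection = {aa, aaa, abb, ba, bb}
|L1 ∩ L2| = 5

5


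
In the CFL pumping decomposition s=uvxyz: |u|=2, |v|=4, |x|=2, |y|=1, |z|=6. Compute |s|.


|s| = |u| + |v| + |x| + |y| + |z|
= 2 + 4 + 2 + 1 + 6
= 6 + 2 + 7
= 8 + 7
= 15

15


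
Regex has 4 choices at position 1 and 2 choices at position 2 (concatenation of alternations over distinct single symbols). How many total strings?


First group: 4 alternatives
Second group: 2 alternatives
Concatenation: each choice from group 1 pairs with each from group 2
Total = 4 x 2 = 8

8


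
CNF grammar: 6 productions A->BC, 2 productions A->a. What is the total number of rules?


CNF allows two rule forms:
  A -> BC (binary): 6 rules
  A -> a (terminal): 2 rules
Total = 6 + 2 = 8

8


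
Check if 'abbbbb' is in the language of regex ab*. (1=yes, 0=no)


Pattern: ab*
String: 'abbbbb'
Pattern requires: exactly one 'a' followed by zero or more 'b's
First char is 'a' -> OK
Rest 'bbbbb': all b's? Yes
Result: 1

1


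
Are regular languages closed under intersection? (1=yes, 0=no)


Regular languages are closed under:
- Union (DFA product construction)
- Intersection (DFA product construction)
- Complement (swap accept/reject states)
- Concatenation (NFA construction)
- Kleene star (NFA construction)
intersection is in this list
Therefore: closed

1


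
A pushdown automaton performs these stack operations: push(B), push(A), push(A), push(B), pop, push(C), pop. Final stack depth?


Tracing stack operations:
  push(B) -> stack = [B], depth=1
  push(A) -> stack = [B,A], depth=2
  push(A) -> stack = [B,A,A], depth=3
  push(B) -> stack = [B,A,A,B], depth=4
  pop -> removed B, stack = [B,A,A], depth=3
  push(C) -> stack = [B,A,A,C], depth=4
  pop -> removed C, stack = [B,A,A], depth=3
Final depth = 3

3


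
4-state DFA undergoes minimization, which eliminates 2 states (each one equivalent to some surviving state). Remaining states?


Original DFA: 4 states
Redundant states removed: 2
Minimized states = original - removed
= 4 - 2
= 2

2


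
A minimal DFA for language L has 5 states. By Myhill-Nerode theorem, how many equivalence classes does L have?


Myhill-Nerode theorem:
Number of equivalence classes = number of states in minimal DFA
Minimal DFA states = 5
Therefore equivalence classes = 5

5


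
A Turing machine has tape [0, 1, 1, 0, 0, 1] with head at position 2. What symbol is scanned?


Tape: [0, 1, 1, 0, 0, 1]
Positions: 0 1 2 3 4 5
Values:    0 1 1 0 0 1
Head at position 2
tape[2] = 1

1


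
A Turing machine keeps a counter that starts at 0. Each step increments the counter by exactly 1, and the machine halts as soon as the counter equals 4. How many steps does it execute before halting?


Counter starts at 0. Counting sequence:
  Step 1: counter = 1
  Step 2: counter = 2
  Step 3: counter = 3
  Step 4: counter = 4
Counter reached 4 -> halt
Total steps = 4

4


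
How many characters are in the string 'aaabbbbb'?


String: 'aaabbbbb'
Counting characters:
  'a' appears 3 time(s)
  'b' appears 5 time(s)
Total length = 3 + 5 = 8

8


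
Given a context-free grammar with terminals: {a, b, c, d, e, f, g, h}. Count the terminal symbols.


Terminal symbols: a, b, c, d, e, f, g, h
Counting each: a (#1), b (#2), c (#3), d (#4), e (#5), f (#6), g (#7), h (#8)
Total = 8

8


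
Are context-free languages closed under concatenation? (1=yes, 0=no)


CFL closure properties:
  Closed under: union, concatenation, Kleene star
  NOT closed under: intersection, complement
Operation 'concatenation' is in closed list -> Yes (closed)

1


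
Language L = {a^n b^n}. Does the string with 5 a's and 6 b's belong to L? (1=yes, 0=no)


Language requires equal numbers of a's and b's
PDA pushes for each 'a', pops for each 'b'
Number of a's = 5
Number of b's = 6
5 != 6 -> Reject

0


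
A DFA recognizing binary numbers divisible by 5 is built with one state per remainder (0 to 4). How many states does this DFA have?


Divisibility by 5 is tracked via the remainder mod 5: 0, 1, ..., 4
The construction assigns one state to each remainder
Number of remainders = 5

5


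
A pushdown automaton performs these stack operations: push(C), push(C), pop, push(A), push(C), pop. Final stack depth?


Tracing stack operations:
  push(C) -> stack = [C], depth=1
  push(C) -> stack = [C,C], depth=2
  pop -> removed C, stack = [C], depth=1
  push(A) -> stack = [C,A], depth=2
  push(C) -> stack = [C,A,C], depth=3
  pop -> removed C, stack = [C,A], depth=2
Final depth = 2

2


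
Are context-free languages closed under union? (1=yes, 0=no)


CFL closure properties:
  Closed under: union, concatenation, Kleene star
  NOT closed under: intersection, complement
Operation 'union' is in closed list -> Yes (closed)

1


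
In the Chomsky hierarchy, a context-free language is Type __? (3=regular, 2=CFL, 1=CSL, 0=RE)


Chomsky hierarchy levels:
  Type 3: Regular (DFA/NFA/regex)
  Type 2: Context-free (PDA)
  Type 1: Context-sensitive
  Type 0: Recursively enumerable (TM)
'context-free' corresponds to Type 2

2


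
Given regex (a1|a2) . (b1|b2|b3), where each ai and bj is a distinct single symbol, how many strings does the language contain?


First group: 2 alternatives
Second group: 3 alternatives
Concatenation: each choice from group 1 pairs with each from group 2
Total = 2 x 3 = 6

6


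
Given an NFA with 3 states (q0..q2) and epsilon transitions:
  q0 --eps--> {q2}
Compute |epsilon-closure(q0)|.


Starting from q0
Initialize closure = {q0}
Follow epsilon from q0 -> add q2
Final closure: {q0, q2}
Size = 2

2


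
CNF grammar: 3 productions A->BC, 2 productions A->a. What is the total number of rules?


CNF allows two rule forms:
  A -> BC (binary): 3 rules
  A -> a (terminal): 2 rules
Total = 3 + 2 = 5

5


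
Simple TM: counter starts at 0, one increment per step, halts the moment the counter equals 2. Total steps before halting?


Counter starts at 0. Counting sequence:
  Step 1: counter = 1
  Step 2: counter = 2
Counter reached 2 -> halt
Total steps = 2

2


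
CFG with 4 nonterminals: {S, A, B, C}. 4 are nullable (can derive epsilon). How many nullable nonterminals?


Nonterminals: {S, A, B, C}
A nonterminal is nullable if it can derive epsilon
Counting nullable nonterminals: 4
Total nullable = 4

4


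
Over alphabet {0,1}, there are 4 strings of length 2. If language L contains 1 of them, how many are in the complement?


Alphabet: {0,1}
String length: 2
Total strings of length 2 = 2^2 = 4
Strings in L = 1
Complement = total - |L|
= 4 - 1
= 3

3


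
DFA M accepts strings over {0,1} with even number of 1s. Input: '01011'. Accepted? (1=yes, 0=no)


DFA has 2 states: q_even (start, accept=yes) and q_odd
Processing string '01011' character by character:
  Position 0: read '0', 1-count=0 -> q_even (no change)
  Position 1: read '1', 1-count=1 -> q_odd
  Position 2: read '0', 1-count=1 -> q_odd (no change)
  Position 3: read '1', 1-count=2 -> q_even
  Position 4: read '1', 1-count=3 -> q_odd
Final state: q_odd, total 1s = 3 (odd); the DFA requires an even count -> reject

0


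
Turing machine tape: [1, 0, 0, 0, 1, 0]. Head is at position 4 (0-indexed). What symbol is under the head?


Tape: [1, 0, 0, 0, 1, 0]
Positions: 0 1 2 3 4 5
Values:    1 0 0 0 1 0
Head at position 4
tape[4] = 1

1


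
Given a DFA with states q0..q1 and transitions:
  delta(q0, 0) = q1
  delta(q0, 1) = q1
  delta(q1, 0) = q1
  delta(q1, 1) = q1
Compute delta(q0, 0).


Looking up transition function:
delta(q0, 0) in the table
Row: q0, Column: 0
Result: q1

q1


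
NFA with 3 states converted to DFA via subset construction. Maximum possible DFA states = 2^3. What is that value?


NFA has 3 states
Subset construction: each DFA state = subset of NFA states
Maximum subsets = 2^3
2^3 = 8

8


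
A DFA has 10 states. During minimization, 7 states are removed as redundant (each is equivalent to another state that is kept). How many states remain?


Original DFA: 10 states
Redundant states removed: 7
Minimized states = original - removed
= 10 - 7
= 3

3


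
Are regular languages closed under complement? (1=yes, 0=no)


Regular languages are closed under:
- Union (DFA product construction)
- Intersection (DFA product construction)
- Complement (swap accept/reject states)
- Concatenation (NFA construction)
- Kleene star (NFA construction)
complement is in this list
Therefore: closed

1


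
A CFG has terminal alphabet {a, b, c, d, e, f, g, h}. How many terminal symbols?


Terminal symbols: a, b, c, d, e, f, g, h
Counting each: a (#1), b (#2), c (#3), d (#4), e (#5), f (#6), g (#7), h (#8)
Total = 8

8


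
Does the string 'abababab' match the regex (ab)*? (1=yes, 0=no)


Pattern: (ab)*
String: 'abababab'
Pattern requires: zero or more repetitions of 'ab'
Pairs: ['ab', 'ab', 'ab', 'ab']
All pairs are 'ab'? Yes
Result: 1

1


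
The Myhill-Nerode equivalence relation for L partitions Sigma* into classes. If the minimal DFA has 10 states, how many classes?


Myhill-Nerode theorem:
Number of equivalence classes = number of states in minimal DFA
Minimal DFA states = 10
Therefore equivalence classes = 10

10


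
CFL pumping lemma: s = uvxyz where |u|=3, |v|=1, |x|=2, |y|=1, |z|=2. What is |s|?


|s| = |u| + |v| + |x| + |y| + |z|
= 3 + 1 + 2 + 1 + 2
= 4 + 2 + 3
= 6 + 3
= 9

9


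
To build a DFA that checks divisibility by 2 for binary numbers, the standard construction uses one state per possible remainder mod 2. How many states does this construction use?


Divisibility by 2 is tracked via the remainder mod 2: 0, 1, ..., 1
The construction assigns one state to each remainder
Number of remainders = 2

2


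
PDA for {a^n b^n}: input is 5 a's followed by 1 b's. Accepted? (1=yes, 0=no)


Language requires equal numbers of a's and b's
PDA pushes for each 'a', pops for each 'b'
Number of a's = 5
Number of b's = 1
5 != 1 -> Reject

0


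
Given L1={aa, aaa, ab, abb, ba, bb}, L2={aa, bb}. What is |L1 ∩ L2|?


L1 = {aa, aaa, ab, abb, ba, bb}
L2 = {aa, bb}
Checking each string in L1 against L2:
  'aa': in L2? Yes
  'aaa': in L2? No
  'ab': in L2? No
  'abb': in L2? No
  'ba': in L2? No
  'bb': in L2? Yes
Intersection = {aa, bb}
|L1 ∩ L2| = 2

2


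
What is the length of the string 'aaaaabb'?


String: 'aaaaabb'
Counting characters:
  'a' appears 5 time(s)
  'b' appears 2 time(s)
Total length = 5 + 2 = 7

7


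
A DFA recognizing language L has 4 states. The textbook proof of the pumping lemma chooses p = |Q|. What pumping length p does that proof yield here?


Pumping lemma for regular languages (standard proof):
Take p = |Q|, the number of DFA states.
Any string of length >= |Q| passes through |Q|+1 states while reading its first |Q| symbols,
so by pigeonhole some state repeats, giving the loop that can be pumped.
Here |Q| = 4
Therefore the proof uses p = 4

4


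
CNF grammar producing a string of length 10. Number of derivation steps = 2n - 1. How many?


Chomsky Normal Form derivation:
String length n = 10
Each step either:
  - Splits a nonterminal into two (n-1 such steps)
  - Converts a nonterminal to terminal (n such steps)
Total = (n-1) + n = 2n - 1
= 2(10) - 1
= 20 - 1
= 19

19


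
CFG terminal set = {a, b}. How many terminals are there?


Terminal symbols: a, b
Counting each: a (#1), b (#2)
Total = 2

2


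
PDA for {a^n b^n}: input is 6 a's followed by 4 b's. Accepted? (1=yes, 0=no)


Language requires equal numbers of a's and b's
PDA pushes for each 'a', pops for each 'b'
Number of a's = 6
Number of b's = 4
6 != 4 -> Reject

0


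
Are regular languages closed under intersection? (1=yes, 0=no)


Regular languages are closed under all standard operations:
- Union: Yes (product construction)
- Intersection: Yes (product construction)
- Complement: Yes (swap accept/reject)
- Concatenation: Yes (NFA construction)
Operation: intersection -> Closed

1


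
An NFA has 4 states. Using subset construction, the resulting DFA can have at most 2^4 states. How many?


NFA has 4 states
Subset construction: each DFA state = subset of NFA states
Maximum subsets = 2^4
2^4 = 16

16


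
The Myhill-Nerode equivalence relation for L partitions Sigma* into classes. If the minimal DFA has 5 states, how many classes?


Myhill-Nerode theorem:
Number of equivalence classes = number of states in minimal DFA
Minimal DFA states = 5
Therefore equivalence classes = 5

5


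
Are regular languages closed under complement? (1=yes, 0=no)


Regular languages are closed under:
- Union (DFA product construction)
- Intersection (DFA product construction)
- Complement (swap accept/reject states)
- Concatenation (NFA construction)
- Kleene star (NFA construction)
complement is in this list
Therefore: closed

1


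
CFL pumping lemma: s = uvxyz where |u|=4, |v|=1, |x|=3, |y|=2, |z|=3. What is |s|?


|s| = |u| + |v| + |x| + |y| + |z|
= 4 + 1 + 3 + 2 + 3
= 5 + 3 + 5
= 8 + 5
= 13

13


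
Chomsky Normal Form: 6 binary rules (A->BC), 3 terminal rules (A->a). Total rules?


CNF allows two rule forms:
  A -> BC (binary): 6 rules
  A -> a (terminal): 3 rules
Total = 6 + 3 = 9

9


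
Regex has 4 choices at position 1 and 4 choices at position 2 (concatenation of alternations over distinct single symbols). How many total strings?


First group: 4 alternatives
Second group: 4 alternatives
Concatenation: each choice from group 1 pairs with each from group 2
Total = 4 x 4 = 16

16


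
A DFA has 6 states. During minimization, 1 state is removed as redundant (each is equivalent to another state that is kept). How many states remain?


Original DFA: 6 states
Redundant states removed: 1
Minimized states = original - removed
= 6 - 1
= 5

5


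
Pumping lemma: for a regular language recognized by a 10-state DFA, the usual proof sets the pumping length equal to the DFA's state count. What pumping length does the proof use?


Pumping lemma for regular languages (standard proof):
Take p = |Q|, the number of DFA states.
Any string of length >= |Q| passes through |Q|+1 states while reading its first |Q| symbols,
so by pigeonhole some state repeats, giving the loop that can be pumped.
Here |Q| = 10
Therefore the proof uses p = 10

10


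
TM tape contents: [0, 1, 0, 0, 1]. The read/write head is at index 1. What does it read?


Tape: [0, 1, 0, 0, 1]
Positions: 0 1 2 3 4
Values:    0 1 0 0 1
Head at position 1
tape[1] = 1

1


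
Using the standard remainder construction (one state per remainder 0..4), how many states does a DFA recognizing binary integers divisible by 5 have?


Divisibility by 5 is tracked via the remainder mod 5: 0, 1, ..., 4
The construction assigns one state to each remainder
Number of remainders = 5

5


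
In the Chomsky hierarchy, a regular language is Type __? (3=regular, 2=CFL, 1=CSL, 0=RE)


Chomsky hierarchy levels:
  Type 3: Regular (DFA/NFA/regex)
  Type 2: Context-free (PDA)
  Type 1: Context-sensitive
  Type 0: Recursively enumerable (TM)
'regular' corresponds to Type 3

3


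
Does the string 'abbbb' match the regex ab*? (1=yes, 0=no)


Pattern: ab*
String: 'abbbb'
Pattern requires: exactly one 'a' followed by zero or more 'b's
First char is 'a' -> OK
Rest 'bbbb': all b's? Yes
Result: 1

1


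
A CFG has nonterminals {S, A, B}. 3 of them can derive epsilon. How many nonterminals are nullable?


Nonterminals: {S, A, B}
A nonterminal is nullable if it can derive epsilon
Counting nullable nonterminals: 3
Total nullable = 3

3


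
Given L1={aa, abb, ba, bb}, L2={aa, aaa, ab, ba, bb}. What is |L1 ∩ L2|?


L1 = {aa, abb, ba, bb}
L2 = {aa, aaa, ab, ba, bb}
Checking each string in L1 against L2:
  'aa': in L2? Yes
  'abb': in L2? No
  'ba': in L2? Yes
  'bb': in L2? Yes
Intersection = {aa, ba, bb}
|L1 ∩ L2| = 3

3


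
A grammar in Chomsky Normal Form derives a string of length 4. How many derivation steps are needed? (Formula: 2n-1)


Chomsky Normal Form derivation:
String length n = 4
Each step either:
  - Splits a nonterminal into two (n-1 such steps)
  - Converts a nonterminal to terminal (n such steps)
Total = (n-1) + n = 2n - 1
= 2(4) - 1
= 8 - 1
= 7

7


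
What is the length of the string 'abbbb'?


String: 'abbbb'
Counting characters:
  'a' appears 1 time(s)
  'b' appears 4 time(s)
Total length = 1 + 4 = 5

5


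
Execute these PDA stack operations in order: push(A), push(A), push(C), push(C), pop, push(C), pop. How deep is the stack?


Tracing stack operations:
  push(A) -> stack = [A], depth=1
  push(A) -> stack = [A,A], depth=2
  push(C) -> stack = [A,A,C], depth=3
  push(C) -> stack = [A,A,C,C], depth=4
  pop -> removed C, stack = [A,A,C], depth=3
  push(C) -> stack = [A,A,C,C], depth=4
  pop -> removed C, stack = [A,A,C], depth=3
Final depth = 3

3


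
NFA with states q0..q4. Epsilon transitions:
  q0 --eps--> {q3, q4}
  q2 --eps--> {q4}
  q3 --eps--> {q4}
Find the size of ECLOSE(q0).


Starting from q0
Initialize closure = {q0}
Follow epsilon from q0 -> add q3
Follow epsilon from q0 -> add q4
Final closure: {q0, q3, q4}
Size = 3

3


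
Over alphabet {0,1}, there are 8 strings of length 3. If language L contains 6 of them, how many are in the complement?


Alphabet: {0,1}
String length: 3
Total strings of length 3 = 2^3 = 8
Strings in L = 6
Complement = total - |L|
= 8 - 6
= 2

2


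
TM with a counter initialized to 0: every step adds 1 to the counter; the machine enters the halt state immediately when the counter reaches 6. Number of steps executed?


Counter starts at 0. Counting sequence:
  Step 1: counter = 1
  Step 2: counter = 2
  Step 3: counter = 3
  Step 4: counter = 4
  Step 5: counter = 5
  Step 6: counter = 6
Counter reached 6 -> halt
Total steps = 6

6


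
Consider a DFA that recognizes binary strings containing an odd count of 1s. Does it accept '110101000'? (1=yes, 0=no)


DFA has 2 states: q_even (start, accept=no) and q_odd
Processing string '110101000' character by character:
  Position 0: read '1', 1-count=1 -> q_odd
  Position 1: read '1', 1-count=2 -> q_even
  Position 2: read '0', 1-count=2 -> q_even (no change)
  Position 3: read '1', 1-count=3 -> q_odd
  Position 4: read '0', 1-count=3 -> q_odd (no change)
  Position 5: read '1', 1-count=4 -> q_even
  Position 6: read '0', 1-count=4 -> q_even (no change)
  Position 7: read '0', 1-count=4 -> q_even (no change)
  Position 8: read '0', 1-count=4 -> q_even (no change)
Final state: q_even, total 1s = 4 (even); the DFA requires an odd count -> reject

0


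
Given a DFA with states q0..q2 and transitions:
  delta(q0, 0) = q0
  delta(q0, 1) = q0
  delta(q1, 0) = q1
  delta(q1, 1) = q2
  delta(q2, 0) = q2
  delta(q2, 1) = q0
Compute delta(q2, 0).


Looking up transition function:
delta(q2, 0) in the table
Row: q2, Column: 0
Result: q2

q2


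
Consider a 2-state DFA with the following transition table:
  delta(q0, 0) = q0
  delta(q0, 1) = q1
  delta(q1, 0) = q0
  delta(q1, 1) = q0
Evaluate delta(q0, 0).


Looking up transition function:
delta(q0, 0) in the table
Row: q0, Column: 0
Result: q0

q0


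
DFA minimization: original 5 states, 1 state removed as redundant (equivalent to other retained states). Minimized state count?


Original DFA: 5 states
Redundant states removed: 1
Minimized states = original - removed
= 5 - 1
= 4

4


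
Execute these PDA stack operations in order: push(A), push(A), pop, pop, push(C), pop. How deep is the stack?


Tracing stack operations:
  push(A) -> stack = [A], depth=1
  push(A) -> stack = [A,A], depth=2
  pop -> removed A, stack = [A], depth=1
  pop -> removed A, stack = [], depth=0
  push(C) -> stack = [C], depth=1
  pop -> removed C, stack = [], depth=0
Final depth = 0

0


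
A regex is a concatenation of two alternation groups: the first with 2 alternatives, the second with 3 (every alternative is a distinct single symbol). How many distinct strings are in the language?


First group: 2 alternatives
Second group: 3 alternatives
Concatenation: each choice from group 1 pairs with each from group 2
Total = 2 x 3 = 6

6


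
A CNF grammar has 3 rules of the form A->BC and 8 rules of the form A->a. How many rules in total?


CNF allows two rule forms:
  A -> BC (binary): 3 rules
  A -> a (terminal): 8 rules
Total = 3 + 8 = 11

11


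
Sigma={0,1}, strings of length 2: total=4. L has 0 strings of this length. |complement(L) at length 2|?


Alphabet: {0,1}
String length: 2
Total strings of length 2 = 2^2 = 4
Strings in L = 0
Complement = total - |L|
= 4 - 0
= 4

4


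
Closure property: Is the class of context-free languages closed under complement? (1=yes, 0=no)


CFL closure properties:
  Closed under: union, concatenation, Kleene star
  NOT closed under: intersection, complement
Operation 'complement' is in not-closed list -> No (not closed)

0


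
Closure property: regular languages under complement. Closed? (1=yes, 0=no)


Regular languages are closed under:
- Union (DFA product construction)
- Intersection (DFA product construction)
- Complement (swap accept/reject states)
- Concatenation (NFA construction)
- Kleene star (NFA construction)
complement is in this list
Therefore: closed

1


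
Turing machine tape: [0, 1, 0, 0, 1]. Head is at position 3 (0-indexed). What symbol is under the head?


Tape: [0, 1, 0, 0, 1]
Positions: 0 1 2 3 4
Values:    0 1 0 0 1
Head at position 3
tape[3] = 0

0


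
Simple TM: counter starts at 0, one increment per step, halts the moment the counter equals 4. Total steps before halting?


Counter starts at 0. Counting sequence:
  Step 1: counter = 1
  Step 2: counter = 2
  Step 3: counter = 3
  Step 4: counter = 4
Counter reached 4 -> halt
Total steps = 4

4


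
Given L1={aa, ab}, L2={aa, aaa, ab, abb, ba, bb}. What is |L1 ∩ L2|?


L1 = {aa, ab}
L2 = {aa, aaa, ab, abb, ba, bb}
Checking each string in L1 against L2:
  'aa': in L2? Yes
  'ab': in L2? Yes
Intersection = {aa, ab}
|L1 ∩ L2| = 2

2


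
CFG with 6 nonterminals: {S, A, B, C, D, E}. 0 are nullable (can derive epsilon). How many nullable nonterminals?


Nonterminals: {S, A, B, C, D, E}
A nonterminal is nullable if it can derive epsilon
Counting nullable nonterminals: 0
Total nullable = 0

0


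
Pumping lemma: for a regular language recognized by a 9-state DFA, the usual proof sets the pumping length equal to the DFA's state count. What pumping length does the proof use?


Pumping lemma for regular languages (standard proof):
Take p = |Q|, the number of DFA states.
Any string of length >= |Q| passes through |Q|+1 states while reading its first |Q| symbols,
so by pigeonhole some state repeats, giving the loop that can be pumped.
Here |Q| = 9
Therefore the proof uses p = 9

9


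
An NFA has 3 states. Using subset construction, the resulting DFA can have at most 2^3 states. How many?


NFA has 3 states
Subset construction: each DFA state = subset of NFA states
Maximum subsets = 2^3
2^3 = 8

8


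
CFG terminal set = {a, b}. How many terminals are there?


Terminal symbols: a, b
Counting each: a (#1), b (#2)
Total = 2

2


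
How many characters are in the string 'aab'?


String: 'aab'
Counting characters:
  'a' appears 2 time(s)
  'b' appears 1 time(s)
Total length = 2 + 1 = 3

3


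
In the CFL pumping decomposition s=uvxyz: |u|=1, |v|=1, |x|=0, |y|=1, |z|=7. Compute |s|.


|s| = |u| + |v| + |x| + |y| + |z|
= 1 + 1 + 0 + 1 + 7
= 2 + 0 + 8
= 2 + 8
= 10

10


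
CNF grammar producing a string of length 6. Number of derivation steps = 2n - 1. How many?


Chomsky Normal Form derivation:
String length n = 6
Each step either:
  - Splits a nonterminal into two (n-1 such steps)
  - Converts a nonterminal to terminal (n such steps)
Total = (n-1) + n = 2n - 1
= 2(6) - 1
= 12 - 1
= 11

11


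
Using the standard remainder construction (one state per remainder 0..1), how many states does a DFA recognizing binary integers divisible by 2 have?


Divisibility by 2 is tracked via the remainder mod 2: 0, 1, ..., 1
The construction assigns one state to each remainder
Number of remainders = 2

2


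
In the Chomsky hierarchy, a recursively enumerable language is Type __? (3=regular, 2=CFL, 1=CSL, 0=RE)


Chomsky hierarchy levels:
  Type 3: Regular (DFA/NFA/regex)
  Type 2: Context-free (PDA)
  Type 1: Context-sensitive
  Type 0: Recursively enumerable (TM)
'recursively enumerable' corresponds to Type 0

0


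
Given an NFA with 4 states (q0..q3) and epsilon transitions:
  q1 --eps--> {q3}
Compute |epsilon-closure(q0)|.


Starting from q0
Initialize closure = {q0}
q0 has no outgoing epsilon transitions -> nothing to add
Final closure: {q0}
Size = 1

1


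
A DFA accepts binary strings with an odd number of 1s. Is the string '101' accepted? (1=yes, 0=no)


DFA has 2 states: q_even (start, accept=no) and q_odd
Processing string '101' character by character:
  Position 0: read '1', 1-count=1 -> q_odd
  Position 1: read '0', 1-count=1 -> q_odd (no change)
  Position 2: read '1', 1-count=2 -> q_even
Final state: q_even, total 1s = 2 (even); the DFA requires an odd count -> reject

0


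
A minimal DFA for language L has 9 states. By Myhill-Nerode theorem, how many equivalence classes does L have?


Myhill-Nerode theorem:
Number of equivalence classes = number of states in minimal DFA
Minimal DFA states = 9
Therefore equivalence classes = 9

9


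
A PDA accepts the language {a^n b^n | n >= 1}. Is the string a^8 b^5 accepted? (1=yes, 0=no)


Language requires equal numbers of a's and b's
PDA pushes for each 'a', pops for each 'b'
Number of a's = 8
Number of b's = 5
8 != 5 -> Reject

0


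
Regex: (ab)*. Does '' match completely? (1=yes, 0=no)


Pattern: (ab)*
String: ''
Pattern requires: zero or more repetitions of 'ab'
Pairs: []
All pairs are 'ab'? Yes
Result: 1

1


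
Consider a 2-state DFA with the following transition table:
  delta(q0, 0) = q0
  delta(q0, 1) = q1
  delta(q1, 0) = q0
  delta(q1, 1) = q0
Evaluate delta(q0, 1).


Looking up transition function:
delta(q0, 1) in the table
Row: q0, Column: 1
Result: q1

q1


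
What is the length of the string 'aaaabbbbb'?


String: 'aaaabbbbb'
Counting characters:
  'a' appears 4 time(s)
  'b' appears 5 time(s)
Total length = 4 + 5 = 9

9


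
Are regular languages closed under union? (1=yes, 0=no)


Regular languages are closed under all standard operations:
- Union: Yes (product construction)
- Intersection: Yes (product construction)
- Complement: Yes (swap accept/reject)
- Concatenation: Yes (NFA construction)
Operation: union -> Closed

1


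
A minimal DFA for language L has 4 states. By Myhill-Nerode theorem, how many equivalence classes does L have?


Myhill-Nerode theorem:
Number of equivalence classes = number of states in minimal DFA
Minimal DFA states = 4
Therefore equivalence classes = 4

4


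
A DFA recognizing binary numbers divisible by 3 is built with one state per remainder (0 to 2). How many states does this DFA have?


Divisibility by 3 is tracked via the remainder mod 3: 0, 1, ..., 2
The construction assigns one state to each remainder
Number of remainders = 3

3


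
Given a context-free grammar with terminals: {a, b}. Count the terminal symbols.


Terminal symbols: a, b
Counting each: a (#1), b (#2)
Total = 2

2


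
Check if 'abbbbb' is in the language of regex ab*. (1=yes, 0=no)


Pattern: ab*
String: 'abbbbb'
Pattern requires: exactly one 'a' followed by zero or more 'b's
First char is 'a' -> OK
Rest 'bbbbb': all b's? Yes
Result: 1

1


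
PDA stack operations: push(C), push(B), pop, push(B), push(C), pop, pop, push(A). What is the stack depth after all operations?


Tracing stack operations:
  push(C) -> stack = [C], depth=1
  push(B) -> stack = [C,B], depth=2
  pop -> removed B, stack = [C], depth=1
  push(B) -> stack = [C,B], depth=2
  push(C) -> stack = [C,B,C], depth=3
  pop -> removed C, stack = [C,B], depth=2
  pop -> removed B, stack = [C], depth=1
  push(A) -> stack = [C,A], depth=2
Final depth = 2

2


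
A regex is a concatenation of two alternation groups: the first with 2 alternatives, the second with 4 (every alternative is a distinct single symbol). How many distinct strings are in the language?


First group: 2 alternatives
Second group: 4 alternatives
Concatenation: each choice from group 1 pairs with each from group 2
Total = 2 x 4 = 8

8


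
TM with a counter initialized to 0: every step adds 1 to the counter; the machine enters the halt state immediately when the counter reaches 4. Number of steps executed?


Counter starts at 0. Counting sequence:
  Step 1: counter = 1
  Step 2: counter = 2
  Step 3: counter = 3
  Step 4: counter = 4
Counter reached 4 -> halt
Total steps = 4

4


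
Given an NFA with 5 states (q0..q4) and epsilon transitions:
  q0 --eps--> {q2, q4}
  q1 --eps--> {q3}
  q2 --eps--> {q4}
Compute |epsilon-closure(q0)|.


Starting from q0
Initialize closure = {q0}
Follow epsilon from q0 -> add q2
Follow epsilon from q0 -> add q4
Final closure: {q0, q2, q4}
Size = 3

3


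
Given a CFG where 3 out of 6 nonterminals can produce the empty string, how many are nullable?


Nonterminals: {S, A, B, C, D, E}
A nonterminal is nullable if it can derive epsilon
Counting nullable nonterminals: 3
Total nullable = 3

3


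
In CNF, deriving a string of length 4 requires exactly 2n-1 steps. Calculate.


Chomsky Normal Form derivation:
String length n = 4
Each step either:
  - Splits a nonterminal into two (n-1 such steps)
  - Converts a nonterminal to terminal (n such steps)
Total = (n-1) + n = 2n - 1
= 2(4) - 1
= 8 - 1
= 7

7


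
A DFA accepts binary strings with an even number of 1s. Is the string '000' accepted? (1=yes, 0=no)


DFA has 2 states: q_even (start, accept=yes) and q_odd
Processing string '000' character by character:
  Position 0: read '0', 1-count=0 -> q_even (no change)
  Position 1: read '0', 1-count=0 -> q_even (no change)
  Position 2: read '0', 1-count=0 -> q_even (no change)
Final state: q_even, total 1s = 0 (even); the DFA requires an even count -> accept

1


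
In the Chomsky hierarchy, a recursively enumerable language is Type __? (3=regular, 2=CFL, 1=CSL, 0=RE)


Chomsky hierarchy levels:
  Type 3: Regular (DFA/NFA/regex)
  Type 2: Context-free (PDA)
  Type 1: Context-sensitive
  Type 0: Recursively enumerable (TM)
'recursively enumerable' corresponds to Type 0

0


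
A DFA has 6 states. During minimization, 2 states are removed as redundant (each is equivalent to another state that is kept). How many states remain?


Original DFA: 6 states
Redundant states removed: 2
Minimized states = original - removed
= 6 - 2
= 4

4


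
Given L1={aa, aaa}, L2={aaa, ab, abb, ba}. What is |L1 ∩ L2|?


L1 = {aa, aaa}
L2 = {aaa, ab, abb, ba}
Checking each string in L1 against L2:
  'aa': in L2? No
  'aaa': in L2? Yes
Intersection = {aaa}
|L1 ∩ L2| = 1

1


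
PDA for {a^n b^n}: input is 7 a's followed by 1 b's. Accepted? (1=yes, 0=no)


Language requires equal numbers of a's and b's
PDA pushes for each 'a', pops for each 'b'
Number of a's = 7
Number of b's = 1
7 != 1 -> Reject

0


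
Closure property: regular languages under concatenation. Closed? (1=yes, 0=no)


Regular languages are closed under:
- Union (DFA product construction)
- Intersection (DFA product construction)
- Complement (swap accept/reject states)
- Concatenation (NFA construction)
- Kleene star (NFA construction)
concatenation is in this list
Therefore: closed

1


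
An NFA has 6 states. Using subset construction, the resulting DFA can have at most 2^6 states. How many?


NFA has 6 states
Subset construction: each DFA state = subset of NFA states
Maximum subsets = 2^6
2^6 = 64

64


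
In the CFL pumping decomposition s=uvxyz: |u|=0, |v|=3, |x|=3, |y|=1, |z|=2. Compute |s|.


|s| = |u| + |v| + |x| + |y| + |z|
= 0 + 3 + 3 + 1 + 2
= 3 + 3 + 3
= 6 + 3
= 9

9


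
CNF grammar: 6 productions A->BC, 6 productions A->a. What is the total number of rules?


CNF allows two rule forms:
  A -> BC (binary): 6 rules
  A -> a (terminal): 6 rules
Total = 6 + 6 = 12

12


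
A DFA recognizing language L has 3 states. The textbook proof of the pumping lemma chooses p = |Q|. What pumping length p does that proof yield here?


Pumping lemma for regular languages (standard proof):
Take p = |Q|, the number of DFA states.
Any string of length >= |Q| passes through |Q|+1 states while reading its first |Q| symbols,
so by pigeonhole some state repeats, giving the loop that can be pumped.
Here |Q| = 3
Therefore the proof uses p = 3

3


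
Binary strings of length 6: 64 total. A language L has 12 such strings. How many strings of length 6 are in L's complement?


Alphabet: {0,1}
String length: 6
Total strings of length 6 = 2^6 = 64
Strings in L = 12
Complement = total - |L|
= 64 - 12
= 52

52


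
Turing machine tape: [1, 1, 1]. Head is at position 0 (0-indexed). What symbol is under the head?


Tape: [1, 1, 1]
Positions: 0 1 2
Values:    1 1 1
Head at position 0
tape[0] = 1

1


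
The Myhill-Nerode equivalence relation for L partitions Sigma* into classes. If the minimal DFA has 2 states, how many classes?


Myhill-Nerode theorem:
Number of equivalence classes = number of states in minimal DFA
Minimal DFA states = 2
Therefore equivalence classes = 2

2


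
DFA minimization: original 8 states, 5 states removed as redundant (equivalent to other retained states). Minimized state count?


Original DFA: 8 states
Redundant states removed: 5
Minimized states = original - removed
= 8 - 5
= 3

3


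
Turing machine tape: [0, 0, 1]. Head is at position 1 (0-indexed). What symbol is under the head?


Tape: [0, 0, 1]
Positions: 0 1 2
Values:    0 0 1
Head at position 1
tape[1] = 0

0


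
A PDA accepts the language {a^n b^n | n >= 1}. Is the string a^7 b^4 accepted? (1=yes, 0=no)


Language requires equal numbers of a's and b's
PDA pushes for each 'a', pops for each 'b'
Number of a's = 7
Number of b's = 4
7 != 4 -> Reject

0
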